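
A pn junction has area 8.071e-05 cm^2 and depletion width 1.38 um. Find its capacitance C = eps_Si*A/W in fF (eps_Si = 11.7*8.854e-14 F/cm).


Step 1: eps_Si = 11.7 * 8.854e-14 = 1.035918e-12 F/cm
Step 2: W in cm = 1.38 * 1e-4 = 1.38e-04 cm
Step 3: C = 1.035918e-12 * 8.071e-05 / 1.38e-04 = 6.058619e-13 F
Step 4: C = 605.86 fF

605.86


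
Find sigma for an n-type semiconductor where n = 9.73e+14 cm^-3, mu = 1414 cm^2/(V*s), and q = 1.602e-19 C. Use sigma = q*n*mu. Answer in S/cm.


Step 1: sigma = q * n * mu
Step 2: sigma = 1.602e-19 * 9.73e+14 * 1414
Step 3: sigma = 2.204e-01 S/cm

2.204e-01


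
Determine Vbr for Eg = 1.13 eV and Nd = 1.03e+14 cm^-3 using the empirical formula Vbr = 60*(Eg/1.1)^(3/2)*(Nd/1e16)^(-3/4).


Step 1: Eg/1.1 = 1.13/1.1 = 1.027273
Step 2: (Eg/1.1)^1.5 = 1.027273^1.5 = 1.041187
Step 3: (Nd/1e16)^(-0.75) = (0.0103)^(-0.75) = 30.929442
Step 4: Vbr = 60 * 1.041187 * 30.929442 = 1932.2 V

1932.2


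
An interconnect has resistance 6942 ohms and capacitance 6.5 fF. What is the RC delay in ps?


Step 1: tau = R * C
Step 2: tau = 6942 * 6.5 fF = 6942 * 6.5e-15 F
Step 3: tau = 4.5123e-11 s = 45.123 ps

45.123


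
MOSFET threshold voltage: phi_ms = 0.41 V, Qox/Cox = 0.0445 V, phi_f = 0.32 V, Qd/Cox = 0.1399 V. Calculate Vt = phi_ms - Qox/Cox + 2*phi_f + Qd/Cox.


Step 1: Vt = phi_ms - Qox/Cox + 2*phi_f + Qd/Cox
Step 2: Vt = 0.41 - 0.0445 + 2*0.32 + 0.1399
Step 3: Vt = 0.41 - 0.0445 + 0.64 + 0.1399
Step 4: Vt = 1.1454 V

1.1454


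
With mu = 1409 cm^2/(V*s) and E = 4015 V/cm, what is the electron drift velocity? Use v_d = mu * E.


Step 1: v_d = mu * E
Step 2: v_d = 1409 * 4015 = 5657135
Step 3: v_d = 5.66e+06 cm/s

5.66e+06


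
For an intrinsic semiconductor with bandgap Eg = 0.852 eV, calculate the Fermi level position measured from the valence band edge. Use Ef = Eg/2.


Step 1: For an intrinsic semiconductor, the Fermi level sits at midgap.
Step 2: Ef = Eg / 2 = 0.852 / 2 = 0.426 eV

0.426


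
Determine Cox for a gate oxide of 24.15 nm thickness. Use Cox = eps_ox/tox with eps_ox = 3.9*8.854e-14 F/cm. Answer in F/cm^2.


Step 1: eps_ox = 3.9 * 8.854e-14 = 3.45306e-13 F/cm
Step 2: tox in cm = 24.15 nm * 1e-7 = 2.4150e-06 cm
Step 3: Cox = 3.45306e-13 / 2.4150e-06 = 1.43e-07 F/cm^2

1.43e-07


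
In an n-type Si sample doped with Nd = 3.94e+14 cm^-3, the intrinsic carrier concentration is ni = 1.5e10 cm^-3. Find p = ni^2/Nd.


Step 1: Since Nd >> ni, n ≈ Nd = 3.94e+14 cm^-3
Step 2: p = ni^2 / n = (1.5e10)^2 / 3.94e+14
Step 3: p = 2.25e20 / 3.94e+14 = 5.71e+05 cm^-3

5.71e+05


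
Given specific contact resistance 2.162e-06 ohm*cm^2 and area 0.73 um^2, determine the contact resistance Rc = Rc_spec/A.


Step 1: Convert area to cm^2: 0.73 um^2 = 7.3000e-09 cm^2
Step 2: Rc = Rc_spec / A = 2.162e-06 / 7.3000e-09
Step 3: Rc = 2.96e+02 ohms

2.96e+02


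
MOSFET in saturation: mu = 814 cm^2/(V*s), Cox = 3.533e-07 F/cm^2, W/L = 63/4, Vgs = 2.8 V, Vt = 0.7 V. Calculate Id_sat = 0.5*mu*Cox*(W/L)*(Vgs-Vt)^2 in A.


Step 1: Overdrive voltage Vov = Vgs - Vt = 2.8 - 0.7 = 2.1 V
Step 2: W/L = 63/4 = 15.75
Step 3: Id = 0.5 * 814 * 3.533e-07 * 15.75 * 2.1^2
Step 4: Id = 9.99e-03 A

9.99e-03


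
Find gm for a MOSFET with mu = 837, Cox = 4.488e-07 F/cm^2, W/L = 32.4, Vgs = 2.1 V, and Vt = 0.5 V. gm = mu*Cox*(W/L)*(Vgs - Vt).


Step 1: Vov = Vgs - Vt = 2.1 - 0.5 = 1.6 V
Step 2: gm = mu * Cox * (W/L) * Vov
Step 3: gm = 837 * 4.488e-07 * 32.4 * 1.6 = 1.95e-02 S

1.95e-02


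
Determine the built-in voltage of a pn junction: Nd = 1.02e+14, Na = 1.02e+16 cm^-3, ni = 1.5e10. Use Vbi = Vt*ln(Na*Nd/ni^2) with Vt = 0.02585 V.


Step 1: Compute Na*Nd/ni^2 = 1.02e+16 * 1.02e+14 / (1.5e10)^2 = 4.6240e+09
Step 2: ln(4.6240e+09) = 22.2545
Step 3: Vbi = 0.02585 * 22.2545 = 0.575 V

0.575


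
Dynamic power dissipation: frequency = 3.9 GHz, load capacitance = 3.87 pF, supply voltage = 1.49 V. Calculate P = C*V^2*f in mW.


Step 1: V^2 = 1.49^2 = 2.2201 V^2
Step 2: P = C*V^2*f = 3.87e-12 F * 2.2201 * 3.9e9 Hz
Step 3: P = 3.35079693e-02 W
Step 4: P = 33.508 mW

33.508


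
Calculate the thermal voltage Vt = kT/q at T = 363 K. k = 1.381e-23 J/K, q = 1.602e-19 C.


Step 1: kT = 1.381e-23 * 363 = 5.01303e-21 J
Step 2: Vt = kT/q = 5.01303e-21 / 1.602e-19
Step 3: Vt = 0.03129 V

0.03129


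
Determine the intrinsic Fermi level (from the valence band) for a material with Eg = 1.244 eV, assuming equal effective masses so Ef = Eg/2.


Step 1: For an intrinsic semiconductor, the Fermi level sits at midgap.
Step 2: Ef = Eg / 2 = 1.244 / 2 = 0.622 eV

0.622


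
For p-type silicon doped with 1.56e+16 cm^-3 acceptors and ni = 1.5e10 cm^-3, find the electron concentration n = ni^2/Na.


Step 1: Majority hole concentration p ≈ Na = 1.56e+16 cm^-3
Step 2: n = ni^2 / Na = (1.5e10)^2 / 1.56e+16
Step 3: n = 1.44e+04 cm^-3

1.44e+04


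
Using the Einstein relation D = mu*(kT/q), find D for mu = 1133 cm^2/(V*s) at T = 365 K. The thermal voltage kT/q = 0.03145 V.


Step 1: D = mu * (kT/q)
Step 2: D = 1133 * 0.03145
Step 3: D = 35.63 cm^2/s

35.63


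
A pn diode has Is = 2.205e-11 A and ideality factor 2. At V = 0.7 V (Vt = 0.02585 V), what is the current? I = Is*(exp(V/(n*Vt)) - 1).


Step 1: V/(n*Vt) = 0.7/(2*0.02585) = 13.5397
Step 2: exp(13.5397) = 7.5896e+05
Step 3: I = 2.205e-11 * (7.5896e+05 - 1) = 1.67e-05 A

1.67e-05


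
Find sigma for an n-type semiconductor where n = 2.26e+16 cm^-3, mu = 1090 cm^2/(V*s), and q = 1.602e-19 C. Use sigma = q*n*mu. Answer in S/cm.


Step 1: sigma = q * n * mu
Step 2: sigma = 1.602e-19 * 2.26e+16 * 1090
Step 3: sigma = 3.946e+00 S/cm

3.946e+00


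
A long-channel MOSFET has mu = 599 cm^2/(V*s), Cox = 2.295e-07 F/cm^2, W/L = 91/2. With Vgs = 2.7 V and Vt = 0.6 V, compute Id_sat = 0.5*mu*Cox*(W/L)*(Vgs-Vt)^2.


Step 1: Overdrive voltage Vov = Vgs - Vt = 2.7 - 0.6 = 2.1 V
Step 2: W/L = 91/2 = 45.5
Step 3: Id = 0.5 * 599 * 2.295e-07 * 45.5 * 2.1^2
Step 4: Id = 1.38e-02 A

1.38e-02


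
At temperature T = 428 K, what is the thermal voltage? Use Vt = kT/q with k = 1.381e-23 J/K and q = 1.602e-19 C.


Step 1: kT = 1.381e-23 * 428 = 5.91068e-21 J
Step 2: Vt = kT/q = 5.91068e-21 / 1.602e-19
Step 3: Vt = 0.0369 V

0.0369


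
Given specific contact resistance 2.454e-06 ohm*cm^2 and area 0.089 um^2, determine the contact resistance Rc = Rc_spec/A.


Step 1: Convert area to cm^2: 0.089 um^2 = 8.9000e-10 cm^2
Step 2: Rc = Rc_spec / A = 2.454e-06 / 8.9000e-10
Step 3: Rc = 2.76e+03 ohms

2.76e+03


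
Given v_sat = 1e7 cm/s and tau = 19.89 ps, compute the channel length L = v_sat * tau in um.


Step 1: tau in seconds = 19.89 ps * 1e-12 = 1.9890e-11 s
Step 2: L = v_sat * tau = 1e7 * 1.9890e-11 = 1.9890e-04 cm
Step 3: L in um = 1.9890e-04 * 1e4 = 1.989 um

1.989


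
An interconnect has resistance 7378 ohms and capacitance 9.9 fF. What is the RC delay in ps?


Step 1: tau = R * C
Step 2: tau = 7378 * 9.9 fF = 7378 * 9.9e-15 F
Step 3: tau = 7.30422e-11 s = 73.0422 ps

73.0422


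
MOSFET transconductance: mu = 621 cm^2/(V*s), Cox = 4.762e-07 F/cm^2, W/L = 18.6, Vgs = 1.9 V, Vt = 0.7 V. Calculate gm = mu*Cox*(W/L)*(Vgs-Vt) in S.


Step 1: Vov = Vgs - Vt = 1.9 - 0.7 = 1.2 V
Step 2: gm = mu * Cox * (W/L) * Vov
Step 3: gm = 621 * 4.762e-07 * 18.6 * 1.2 = 6.60e-03 S

6.60e-03


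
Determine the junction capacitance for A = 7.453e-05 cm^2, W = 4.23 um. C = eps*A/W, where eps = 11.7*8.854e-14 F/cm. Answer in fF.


Step 1: eps_Si = 11.7 * 8.854e-14 = 1.035918e-12 F/cm
Step 2: W in cm = 4.23 * 1e-4 = 4.23e-04 cm
Step 3: C = 1.035918e-12 * 7.453e-05 / 4.23e-04 = 1.825224e-13 F
Step 4: C = 182.52 fF

182.52


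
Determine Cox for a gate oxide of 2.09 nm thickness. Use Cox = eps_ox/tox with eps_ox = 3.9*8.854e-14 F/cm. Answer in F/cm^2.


Step 1: eps_ox = 3.9 * 8.854e-14 = 3.45306e-13 F/cm
Step 2: tox in cm = 2.09 nm * 1e-7 = 2.0900e-07 cm
Step 3: Cox = 3.45306e-13 / 2.0900e-07 = 1.65e-06 F/cm^2

1.65e-06


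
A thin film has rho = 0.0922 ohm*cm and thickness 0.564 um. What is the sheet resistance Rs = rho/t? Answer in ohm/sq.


Step 1: Convert thickness to cm: t = 0.564 um = 5.6400e-05 cm
Step 2: Rs = rho / t = 0.0922 / 5.6400e-05
Step 3: Rs = 1634.8 ohm/sq

1634.8


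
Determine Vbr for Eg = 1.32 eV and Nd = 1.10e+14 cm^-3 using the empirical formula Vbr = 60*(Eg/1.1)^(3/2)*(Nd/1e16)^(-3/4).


Step 1: Eg/1.1 = 1.32/1.1 = 1.200000
Step 2: (Eg/1.1)^1.5 = 1.200000^1.5 = 1.314534
Step 3: (Nd/1e16)^(-0.75) = (0.011)^(-0.75) = 29.441199
Step 4: Vbr = 60 * 1.314534 * 29.441199 = 2322.1 V

2322.1


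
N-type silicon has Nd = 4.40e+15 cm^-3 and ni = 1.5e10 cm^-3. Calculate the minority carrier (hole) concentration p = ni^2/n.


Step 1: Since Nd >> ni, n ≈ Nd = 4.40e+15 cm^-3
Step 2: p = ni^2 / n = (1.5e10)^2 / 4.40e+15
Step 3: p = 2.25e20 / 4.40e+15 = 5.11e+04 cm^-3

5.11e+04


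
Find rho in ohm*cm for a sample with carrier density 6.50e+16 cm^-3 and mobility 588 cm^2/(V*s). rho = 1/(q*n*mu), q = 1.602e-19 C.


Step 1: sigma = q * n * mu = 1.602e-19 * 6.50e+16 * 588 = 6.12284e+00 S/cm
Step 2: rho = 1 / sigma = 1 / 6.12284e+00 = 0.1633 ohm*cm

0.1633


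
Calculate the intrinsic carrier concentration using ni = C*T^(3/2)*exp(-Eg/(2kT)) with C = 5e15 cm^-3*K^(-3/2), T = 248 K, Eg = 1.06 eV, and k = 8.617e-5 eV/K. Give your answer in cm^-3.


Step 1: Compute kT = 8.617e-5 * 248 = 0.02137016 eV
Step 2: Exponent = -Eg/(2kT) = -1.06/(2*0.02137016) = -24.80094
Step 3: T^(3/2) = 248^1.5 = 3905.51
Step 4: ni = 5e15 * 3905.51 * exp(-24.80094) = 3.31e+08 cm^-3

3.31e+08


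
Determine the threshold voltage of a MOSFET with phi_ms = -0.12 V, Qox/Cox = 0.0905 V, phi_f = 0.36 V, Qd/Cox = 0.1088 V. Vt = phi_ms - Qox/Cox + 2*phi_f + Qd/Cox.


Step 1: Vt = phi_ms - Qox/Cox + 2*phi_f + Qd/Cox
Step 2: Vt = -0.12 - 0.0905 + 2*0.36 + 0.1088
Step 3: Vt = -0.12 - 0.0905 + 0.72 + 0.1088
Step 4: Vt = 0.6183 V

0.6183


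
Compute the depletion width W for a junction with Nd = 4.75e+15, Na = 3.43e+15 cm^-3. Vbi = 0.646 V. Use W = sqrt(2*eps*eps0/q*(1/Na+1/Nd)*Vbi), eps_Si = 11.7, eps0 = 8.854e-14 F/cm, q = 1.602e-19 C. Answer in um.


Step 1: 1/Na + 1/Nd = 1/3.43e+15 + 1/4.75e+15 = 5.02072e-16
Step 2: 2*eps*eps0/q = 2*11.7*8.854e-14/1.602e-19 = 1.293281e+07
Step 3: W^2 = 1.293281e+07 * 5.02072e-16 * 0.646 = 4.19461e-09
Step 4: W = sqrt(4.19461e-09) = 6.477e-05 cm = 0.6477 um

0.6477


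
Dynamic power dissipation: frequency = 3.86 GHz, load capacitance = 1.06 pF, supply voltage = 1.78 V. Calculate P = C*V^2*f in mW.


Step 1: V^2 = 1.78^2 = 3.1684 V^2
Step 2: P = C*V^2*f = 1.06e-12 F * 3.1684 * 3.86e9 Hz
Step 3: P = 1.296382544e-02 W
Step 4: P = 12.964 mW

12.964


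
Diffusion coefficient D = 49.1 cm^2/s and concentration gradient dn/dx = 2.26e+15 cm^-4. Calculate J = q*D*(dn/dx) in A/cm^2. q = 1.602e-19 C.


Step 1: J = q * D * (dn/dx)
Step 2: J = 1.602e-19 * 49.1 * 2.26e+15
Step 3: J = 1.78e-02 A/cm^2

1.78e-02


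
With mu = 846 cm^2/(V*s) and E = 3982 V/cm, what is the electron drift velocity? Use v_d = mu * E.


Step 1: v_d = mu * E
Step 2: v_d = 846 * 3982 = 3368772
Step 3: v_d = 3.37e+06 cm/s

3.37e+06


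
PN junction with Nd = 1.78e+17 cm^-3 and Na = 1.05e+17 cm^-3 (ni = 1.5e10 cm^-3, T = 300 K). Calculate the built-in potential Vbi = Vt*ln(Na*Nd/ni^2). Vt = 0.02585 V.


Step 1: Compute Na*Nd/ni^2 = 1.05e+17 * 1.78e+17 / (1.5e10)^2 = 8.3067e+13
Step 2: ln(8.3067e+13) = 32.0507
Step 3: Vbi = 0.02585 * 32.0507 = 0.829 V

0.829


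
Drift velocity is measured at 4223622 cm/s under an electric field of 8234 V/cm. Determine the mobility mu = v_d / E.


Step 1: mu = v_d / E
Step 2: mu = 4223622 / 8234
Step 3: mu = 512.95 cm^2/(V*s)

512.95


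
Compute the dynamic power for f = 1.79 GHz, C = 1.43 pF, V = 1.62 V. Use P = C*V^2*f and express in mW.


Step 1: V^2 = 1.62^2 = 2.6244 V^2
Step 2: P = C*V^2*f = 1.43e-12 F * 2.6244 * 1.79e9 Hz
Step 3: P = 6.71767668e-03 W
Step 4: P = 6.718 mW

6.718


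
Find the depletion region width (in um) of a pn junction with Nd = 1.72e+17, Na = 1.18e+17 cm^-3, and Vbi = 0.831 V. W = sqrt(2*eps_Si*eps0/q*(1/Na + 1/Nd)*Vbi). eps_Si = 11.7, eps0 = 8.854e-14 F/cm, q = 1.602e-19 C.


Step 1: 1/Na + 1/Nd = 1/1.18e+17 + 1/1.72e+17 = 1.42885e-17
Step 2: 2*eps*eps0/q = 2*11.7*8.854e-14/1.602e-19 = 1.293281e+07
Step 3: W^2 = 1.293281e+07 * 1.42885e-17 * 0.831 = 1.53561e-10
Step 4: W = sqrt(1.53561e-10) = 1.239e-05 cm = 0.1239 um

0.1239


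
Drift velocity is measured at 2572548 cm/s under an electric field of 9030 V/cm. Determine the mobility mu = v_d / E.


Step 1: mu = v_d / E
Step 2: mu = 2572548 / 9030
Step 3: mu = 284.89 cm^2/(V*s)

284.89


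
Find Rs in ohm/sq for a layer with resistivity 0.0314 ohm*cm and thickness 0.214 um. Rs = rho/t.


Step 1: Convert thickness to cm: t = 0.214 um = 2.1400e-05 cm
Step 2: Rs = rho / t = 0.0314 / 2.1400e-05
Step 3: Rs = 1467.3 ohm/sq

1467.3


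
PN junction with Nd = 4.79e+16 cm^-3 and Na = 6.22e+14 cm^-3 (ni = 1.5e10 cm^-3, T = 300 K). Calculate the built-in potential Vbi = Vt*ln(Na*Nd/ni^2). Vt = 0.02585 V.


Step 1: Compute Na*Nd/ni^2 = 6.22e+14 * 4.79e+16 / (1.5e10)^2 = 1.3242e+11
Step 2: ln(1.3242e+11) = 25.6092
Step 3: Vbi = 0.02585 * 25.6092 = 0.662 V

0.662


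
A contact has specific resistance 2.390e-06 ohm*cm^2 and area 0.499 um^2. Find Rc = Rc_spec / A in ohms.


Step 1: Convert area to cm^2: 0.499 um^2 = 4.9900e-09 cm^2
Step 2: Rc = Rc_spec / A = 2.390e-06 / 4.9900e-09
Step 3: Rc = 4.79e+02 ohms

4.79e+02


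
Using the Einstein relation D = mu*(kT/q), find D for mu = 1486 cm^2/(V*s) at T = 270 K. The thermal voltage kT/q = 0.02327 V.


Step 1: D = mu * (kT/q)
Step 2: D = 1486 * 0.02327
Step 3: D = 34.58 cm^2/s

34.58


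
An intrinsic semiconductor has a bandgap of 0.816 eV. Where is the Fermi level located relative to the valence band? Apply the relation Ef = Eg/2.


Step 1: For an intrinsic semiconductor, the Fermi level sits at midgap.
Step 2: Ef = Eg / 2 = 0.816 / 2 = 0.408 eV

0.408


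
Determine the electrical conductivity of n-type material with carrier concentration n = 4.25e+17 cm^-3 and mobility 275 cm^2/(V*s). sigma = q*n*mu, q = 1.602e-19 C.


Step 1: sigma = q * n * mu
Step 2: sigma = 1.602e-19 * 4.25e+17 * 275
Step 3: sigma = 1.872e+01 S/cm

1.872e+01


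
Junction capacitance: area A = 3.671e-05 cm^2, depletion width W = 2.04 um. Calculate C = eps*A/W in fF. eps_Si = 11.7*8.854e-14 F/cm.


Step 1: eps_Si = 11.7 * 8.854e-14 = 1.035918e-12 F/cm
Step 2: W in cm = 2.04 * 1e-4 = 2.04e-04 cm
Step 3: C = 1.035918e-12 * 3.671e-05 / 2.04e-04 = 1.864145e-13 F
Step 4: C = 186.41 fF

186.41


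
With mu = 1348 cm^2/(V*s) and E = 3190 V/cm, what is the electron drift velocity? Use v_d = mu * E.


Step 1: v_d = mu * E
Step 2: v_d = 1348 * 3190 = 4300120
Step 3: v_d = 4.30e+06 cm/s

4.30e+06


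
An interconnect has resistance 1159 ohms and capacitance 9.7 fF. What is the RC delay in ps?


Step 1: tau = R * C
Step 2: tau = 1159 * 9.7 fF = 1159 * 9.7e-15 F
Step 3: tau = 1.12423e-11 s = 11.2423 ps

11.2423


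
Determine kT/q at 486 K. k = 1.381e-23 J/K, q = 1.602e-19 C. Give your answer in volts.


Step 1: kT = 1.381e-23 * 486 = 6.71166e-21 J
Step 2: Vt = kT/q = 6.71166e-21 / 1.602e-19
Step 3: Vt = 0.0419 V

0.0419


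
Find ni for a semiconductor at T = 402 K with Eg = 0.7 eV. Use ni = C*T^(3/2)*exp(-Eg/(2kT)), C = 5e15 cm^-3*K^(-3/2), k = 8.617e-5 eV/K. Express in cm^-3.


Step 1: Compute kT = 8.617e-5 * 402 = 0.03464034 eV
Step 2: Exponent = -Eg/(2kT) = -0.7/(2*0.03464034) = -10.10383
Step 3: T^(3/2) = 402^1.5 = 8060.07
Step 4: ni = 5e15 * 8060.07 * exp(-10.10383) = 1.65e+15 cm^-3

1.65e+15


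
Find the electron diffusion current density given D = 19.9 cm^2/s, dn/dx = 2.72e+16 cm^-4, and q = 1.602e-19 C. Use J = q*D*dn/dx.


Step 1: J = q * D * (dn/dx)
Step 2: J = 1.602e-19 * 19.9 * 2.72e+16
Step 3: J = 8.67e-02 A/cm^2

8.67e-02


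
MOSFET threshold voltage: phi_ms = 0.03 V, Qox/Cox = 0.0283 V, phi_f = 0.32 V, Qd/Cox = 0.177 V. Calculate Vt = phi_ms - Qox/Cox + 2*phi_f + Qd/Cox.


Step 1: Vt = phi_ms - Qox/Cox + 2*phi_f + Qd/Cox
Step 2: Vt = 0.03 - 0.0283 + 2*0.32 + 0.177
Step 3: Vt = 0.03 - 0.0283 + 0.64 + 0.177
Step 4: Vt = 0.8187 V

0.8187


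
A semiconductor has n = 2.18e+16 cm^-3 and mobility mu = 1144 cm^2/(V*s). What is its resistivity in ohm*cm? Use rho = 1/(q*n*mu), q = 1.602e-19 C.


Step 1: sigma = q * n * mu = 1.602e-19 * 2.18e+16 * 1144 = 3.99526e+00 S/cm
Step 2: rho = 1 / sigma = 1 / 3.99526e+00 = 0.2503 ohm*cm

0.2503


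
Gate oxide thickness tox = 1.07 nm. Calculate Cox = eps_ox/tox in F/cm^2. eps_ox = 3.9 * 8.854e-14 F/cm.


Step 1: eps_ox = 3.9 * 8.854e-14 = 3.45306e-13 F/cm
Step 2: tox in cm = 1.07 nm * 1e-7 = 1.0700e-07 cm
Step 3: Cox = 3.45306e-13 / 1.0700e-07 = 3.23e-06 F/cm^2

3.23e-06


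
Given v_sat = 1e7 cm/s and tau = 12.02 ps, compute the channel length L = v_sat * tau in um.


Step 1: tau in seconds = 12.02 ps * 1e-12 = 1.2020e-11 s
Step 2: L = v_sat * tau = 1e7 * 1.2020e-11 = 1.2020e-04 cm
Step 3: L in um = 1.2020e-04 * 1e4 = 1.202 um

1.202


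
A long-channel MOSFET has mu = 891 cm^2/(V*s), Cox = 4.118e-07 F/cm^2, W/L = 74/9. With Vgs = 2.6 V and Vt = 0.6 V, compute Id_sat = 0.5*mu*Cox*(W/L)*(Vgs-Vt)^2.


Step 1: Overdrive voltage Vov = Vgs - Vt = 2.6 - 0.6 = 2.0 V
Step 2: W/L = 74/9 = 8.22222
Step 3: Id = 0.5 * 891 * 4.118e-07 * 8.22222 * 2.0^2
Step 4: Id = 6.03e-03 A

6.03e-03


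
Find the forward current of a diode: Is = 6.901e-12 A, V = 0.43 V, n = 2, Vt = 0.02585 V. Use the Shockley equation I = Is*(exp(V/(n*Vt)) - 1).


Step 1: V/(n*Vt) = 0.43/(2*0.02585) = 8.3172
Step 2: exp(8.3172) = 4.0937e+03
Step 3: I = 6.901e-12 * (4.0937e+03 - 1) = 2.82e-08 A

2.82e-08


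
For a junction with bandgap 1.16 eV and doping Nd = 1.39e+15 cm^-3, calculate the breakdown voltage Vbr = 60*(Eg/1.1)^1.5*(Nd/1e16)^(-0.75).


Step 1: Eg/1.1 = 1.16/1.1 = 1.054545
Step 2: (Eg/1.1)^1.5 = 1.054545^1.5 = 1.082923
Step 3: (Nd/1e16)^(-0.75) = (0.139)^(-0.75) = 4.392774
Step 4: Vbr = 60 * 1.082923 * 4.392774 = 285.4 V

285.4


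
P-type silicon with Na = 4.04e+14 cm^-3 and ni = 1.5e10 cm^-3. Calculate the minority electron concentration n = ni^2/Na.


Step 1: Majority hole concentration p ≈ Na = 4.04e+14 cm^-3
Step 2: n = ni^2 / Na = (1.5e10)^2 / 4.04e+14
Step 3: n = 5.57e+05 cm^-3

5.57e+05


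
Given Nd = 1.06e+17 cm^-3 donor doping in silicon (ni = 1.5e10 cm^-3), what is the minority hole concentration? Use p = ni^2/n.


Step 1: Since Nd >> ni, n ≈ Nd = 1.06e+17 cm^-3
Step 2: p = ni^2 / n = (1.5e10)^2 / 1.06e+17
Step 3: p = 2.25e20 / 1.06e+17 = 2.12e+03 cm^-3

2.12e+03


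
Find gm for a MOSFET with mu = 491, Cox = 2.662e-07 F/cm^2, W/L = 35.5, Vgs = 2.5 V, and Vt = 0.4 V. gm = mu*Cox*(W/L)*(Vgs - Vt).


Step 1: Vov = Vgs - Vt = 2.5 - 0.4 = 2.1 V
Step 2: gm = mu * Cox * (W/L) * Vov
Step 3: gm = 491 * 2.662e-07 * 35.5 * 2.1 = 9.74e-03 S

9.74e-03


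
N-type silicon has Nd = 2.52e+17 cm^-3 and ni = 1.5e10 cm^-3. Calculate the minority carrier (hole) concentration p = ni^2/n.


Step 1: Since Nd >> ni, n ≈ Nd = 2.52e+17 cm^-3
Step 2: p = ni^2 / n = (1.5e10)^2 / 2.52e+17
Step 3: p = 2.25e20 / 2.52e+17 = 8.93e+02 cm^-3

8.93e+02


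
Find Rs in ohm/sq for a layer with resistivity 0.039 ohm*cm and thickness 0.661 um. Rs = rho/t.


Step 1: Convert thickness to cm: t = 0.661 um = 6.6100e-05 cm
Step 2: Rs = rho / t = 0.039 / 6.6100e-05
Step 3: Rs = 590.0 ohm/sq

590.0


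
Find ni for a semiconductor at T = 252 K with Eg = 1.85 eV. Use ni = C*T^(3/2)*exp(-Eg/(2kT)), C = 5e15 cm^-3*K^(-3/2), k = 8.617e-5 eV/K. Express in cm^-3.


Step 1: Compute kT = 8.617e-5 * 252 = 0.02171484 eV
Step 2: Exponent = -Eg/(2kT) = -1.85/(2*0.02171484) = -42.59760
Step 3: T^(3/2) = 252^1.5 = 4000.38
Step 4: ni = 5e15 * 4000.38 * exp(-42.59760) = 6.33e+00 cm^-3

6.33e+00


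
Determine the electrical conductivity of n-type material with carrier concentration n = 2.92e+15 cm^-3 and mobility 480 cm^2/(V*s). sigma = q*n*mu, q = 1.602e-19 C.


Step 1: sigma = q * n * mu
Step 2: sigma = 1.602e-19 * 2.92e+15 * 480
Step 3: sigma = 2.245e-01 S/cm

2.245e-01


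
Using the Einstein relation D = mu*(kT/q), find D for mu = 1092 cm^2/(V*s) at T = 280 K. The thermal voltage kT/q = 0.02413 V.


Step 1: D = mu * (kT/q)
Step 2: D = 1092 * 0.02413
Step 3: D = 26.35 cm^2/s

26.35


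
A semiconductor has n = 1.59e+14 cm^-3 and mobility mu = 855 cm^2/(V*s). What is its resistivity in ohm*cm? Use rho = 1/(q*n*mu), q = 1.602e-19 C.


Step 1: sigma = q * n * mu = 1.602e-19 * 1.59e+14 * 855 = 2.17784e-02 S/cm
Step 2: rho = 1 / sigma = 1 / 2.17784e-02 = 45.92 ohm*cm

45.92


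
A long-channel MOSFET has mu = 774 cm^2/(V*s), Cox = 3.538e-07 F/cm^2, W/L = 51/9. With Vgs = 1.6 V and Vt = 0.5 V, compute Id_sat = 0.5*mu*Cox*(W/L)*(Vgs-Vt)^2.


Step 1: Overdrive voltage Vov = Vgs - Vt = 1.6 - 0.5 = 1.1 V
Step 2: W/L = 51/9 = 5.66667
Step 3: Id = 0.5 * 774 * 3.538e-07 * 5.66667 * 1.1^2
Step 4: Id = 9.39e-04 A

9.39e-04


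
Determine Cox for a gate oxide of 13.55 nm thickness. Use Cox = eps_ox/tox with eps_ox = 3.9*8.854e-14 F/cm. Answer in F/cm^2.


Step 1: eps_ox = 3.9 * 8.854e-14 = 3.45306e-13 F/cm
Step 2: tox in cm = 13.55 nm * 1e-7 = 1.3550e-06 cm
Step 3: Cox = 3.45306e-13 / 1.3550e-06 = 2.55e-07 F/cm^2

2.55e-07


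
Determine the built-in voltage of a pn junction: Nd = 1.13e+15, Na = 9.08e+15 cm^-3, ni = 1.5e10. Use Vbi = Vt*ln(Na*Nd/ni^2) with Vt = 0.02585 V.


Step 1: Compute Na*Nd/ni^2 = 9.08e+15 * 1.13e+15 / (1.5e10)^2 = 4.5602e+10
Step 2: ln(4.5602e+10) = 24.5432
Step 3: Vbi = 0.02585 * 24.5432 = 0.634 V

0.634


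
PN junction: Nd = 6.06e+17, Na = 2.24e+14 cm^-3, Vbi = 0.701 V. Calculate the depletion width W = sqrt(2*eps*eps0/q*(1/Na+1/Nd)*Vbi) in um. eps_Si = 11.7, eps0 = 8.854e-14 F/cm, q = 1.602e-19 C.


Step 1: 1/Na + 1/Nd = 1/2.24e+14 + 1/6.06e+17 = 4.46594e-15
Step 2: 2*eps*eps0/q = 2*11.7*8.854e-14/1.602e-19 = 1.293281e+07
Step 3: W^2 = 1.293281e+07 * 4.46594e-15 * 0.701 = 4.04878e-08
Step 4: W = sqrt(4.04878e-08) = 2.012e-04 cm = 2.012 um

2.012


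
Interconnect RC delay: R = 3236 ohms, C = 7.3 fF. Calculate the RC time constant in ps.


Step 1: tau = R * C
Step 2: tau = 3236 * 7.3 fF = 3236 * 7.3e-15 F
Step 3: tau = 2.36228e-11 s = 23.6228 ps

23.6228


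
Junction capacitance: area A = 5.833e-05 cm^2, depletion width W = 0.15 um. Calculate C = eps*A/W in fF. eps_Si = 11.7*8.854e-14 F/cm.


Step 1: eps_Si = 11.7 * 8.854e-14 = 1.035918e-12 F/cm
Step 2: W in cm = 0.15 * 1e-4 = 1.50e-05 cm
Step 3: C = 1.035918e-12 * 5.833e-05 / 1.50e-05 = 4.028340e-12 F
Step 4: C = 4028.34 fF

4028.34


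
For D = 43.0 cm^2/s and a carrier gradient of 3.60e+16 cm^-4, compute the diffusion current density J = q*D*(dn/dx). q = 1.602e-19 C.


Step 1: J = q * D * (dn/dx)
Step 2: J = 1.602e-19 * 43.0 * 3.60e+16
Step 3: J = 2.48e-01 A/cm^2

2.48e-01


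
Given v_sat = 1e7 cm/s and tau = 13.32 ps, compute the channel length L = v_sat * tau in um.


Step 1: tau in seconds = 13.32 ps * 1e-12 = 1.3320e-11 s
Step 2: L = v_sat * tau = 1e7 * 1.3320e-11 = 1.3320e-04 cm
Step 3: L in um = 1.3320e-04 * 1e4 = 1.332 um

1.332


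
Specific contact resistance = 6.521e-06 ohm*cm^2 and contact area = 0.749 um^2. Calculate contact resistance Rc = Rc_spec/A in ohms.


Step 1: Convert area to cm^2: 0.749 um^2 = 7.4900e-09 cm^2
Step 2: Rc = Rc_spec / A = 6.521e-06 / 7.4900e-09
Step 3: Rc = 8.71e+02 ohms

8.71e+02


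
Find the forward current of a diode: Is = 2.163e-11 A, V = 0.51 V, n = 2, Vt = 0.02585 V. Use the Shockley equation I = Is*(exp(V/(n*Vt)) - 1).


Step 1: V/(n*Vt) = 0.51/(2*0.02585) = 9.8646
Step 2: exp(9.8646) = 1.9237e+04
Step 3: I = 2.163e-11 * (1.9237e+04 - 1) = 4.16e-07 A

4.16e-07


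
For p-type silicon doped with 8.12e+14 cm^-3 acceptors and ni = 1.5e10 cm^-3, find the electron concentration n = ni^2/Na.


Step 1: Majority hole concentration p ≈ Na = 8.12e+14 cm^-3
Step 2: n = ni^2 / Na = (1.5e10)^2 / 8.12e+14
Step 3: n = 2.77e+05 cm^-3

2.77e+05


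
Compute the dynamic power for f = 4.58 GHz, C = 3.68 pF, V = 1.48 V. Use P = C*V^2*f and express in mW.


Step 1: V^2 = 1.48^2 = 2.1904 V^2
Step 2: P = C*V^2*f = 3.68e-12 F * 2.1904 * 4.58e9 Hz
Step 3: P = 3.691787776e-02 W
Step 4: P = 36.918 mW

36.918


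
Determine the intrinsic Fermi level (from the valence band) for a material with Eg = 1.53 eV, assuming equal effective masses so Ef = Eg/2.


Step 1: For an intrinsic semiconductor, the Fermi level sits at midgap.
Step 2: Ef = Eg / 2 = 1.53 / 2 = 0.765 eV

0.765


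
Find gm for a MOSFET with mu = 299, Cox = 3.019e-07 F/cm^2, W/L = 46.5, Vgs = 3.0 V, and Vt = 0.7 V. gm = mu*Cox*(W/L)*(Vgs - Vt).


Step 1: Vov = Vgs - Vt = 3.0 - 0.7 = 2.3 V
Step 2: gm = mu * Cox * (W/L) * Vov
Step 3: gm = 299 * 3.019e-07 * 46.5 * 2.3 = 9.65e-03 S

9.65e-03


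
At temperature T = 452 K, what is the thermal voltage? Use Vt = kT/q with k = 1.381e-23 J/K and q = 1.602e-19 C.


Step 1: kT = 1.381e-23 * 452 = 6.24212e-21 J
Step 2: Vt = kT/q = 6.24212e-21 / 1.602e-19
Step 3: Vt = 0.03896 V

0.03896


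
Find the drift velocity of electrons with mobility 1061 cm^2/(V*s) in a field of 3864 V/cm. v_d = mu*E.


Step 1: v_d = mu * E
Step 2: v_d = 1061 * 3864 = 4099704
Step 3: v_d = 4.10e+06 cm/s

4.10e+06


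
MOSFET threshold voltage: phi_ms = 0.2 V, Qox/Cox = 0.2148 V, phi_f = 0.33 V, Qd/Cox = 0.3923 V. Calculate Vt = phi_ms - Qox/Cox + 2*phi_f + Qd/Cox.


Step 1: Vt = phi_ms - Qox/Cox + 2*phi_f + Qd/Cox
Step 2: Vt = 0.2 - 0.2148 + 2*0.33 + 0.3923
Step 3: Vt = 0.2 - 0.2148 + 0.66 + 0.3923
Step 4: Vt = 1.0375 V

1.0375


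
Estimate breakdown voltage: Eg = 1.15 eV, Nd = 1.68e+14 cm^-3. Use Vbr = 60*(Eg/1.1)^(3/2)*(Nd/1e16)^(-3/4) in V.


Step 1: Eg/1.1 = 1.15/1.1 = 1.045455
Step 2: (Eg/1.1)^1.5 = 1.045455^1.5 = 1.068952
Step 3: (Nd/1e16)^(-0.75) = (0.0168)^(-0.75) = 21.429796
Step 4: Vbr = 60 * 1.068952 * 21.429796 = 1374.4 V

1374.4


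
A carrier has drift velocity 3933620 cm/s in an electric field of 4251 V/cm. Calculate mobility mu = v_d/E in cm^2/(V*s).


Step 1: mu = v_d / E
Step 2: mu = 3933620 / 4251
Step 3: mu = 925.34 cm^2/(V*s)

925.34


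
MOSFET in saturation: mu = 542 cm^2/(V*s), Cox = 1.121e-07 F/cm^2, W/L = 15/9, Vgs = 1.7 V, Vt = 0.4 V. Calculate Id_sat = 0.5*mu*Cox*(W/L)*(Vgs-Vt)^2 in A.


Step 1: Overdrive voltage Vov = Vgs - Vt = 1.7 - 0.4 = 1.3 V
Step 2: W/L = 15/9 = 1.66667
Step 3: Id = 0.5 * 542 * 1.121e-07 * 1.66667 * 1.3^2
Step 4: Id = 8.56e-05 A

8.56e-05


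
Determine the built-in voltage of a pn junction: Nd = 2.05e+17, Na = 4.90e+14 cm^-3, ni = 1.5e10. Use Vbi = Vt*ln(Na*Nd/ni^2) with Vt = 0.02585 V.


Step 1: Compute Na*Nd/ni^2 = 4.90e+14 * 2.05e+17 / (1.5e10)^2 = 4.4644e+11
Step 2: ln(4.4644e+11) = 26.8246
Step 3: Vbi = 0.02585 * 26.8246 = 0.693 V

0.693


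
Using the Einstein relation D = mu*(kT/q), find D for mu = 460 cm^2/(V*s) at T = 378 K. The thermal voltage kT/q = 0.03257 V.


Step 1: D = mu * (kT/q)
Step 2: D = 460 * 0.03257
Step 3: D = 14.98 cm^2/s

14.98


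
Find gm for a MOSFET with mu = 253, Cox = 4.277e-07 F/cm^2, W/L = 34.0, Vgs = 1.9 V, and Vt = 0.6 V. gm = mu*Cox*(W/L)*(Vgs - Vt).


Step 1: Vov = Vgs - Vt = 1.9 - 0.6 = 1.3 V
Step 2: gm = mu * Cox * (W/L) * Vov
Step 3: gm = 253 * 4.277e-07 * 34.0 * 1.3 = 4.78e-03 S

4.78e-03


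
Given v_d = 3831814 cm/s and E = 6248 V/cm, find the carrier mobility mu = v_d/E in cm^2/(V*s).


Step 1: mu = v_d / E
Step 2: mu = 3831814 / 6248
Step 3: mu = 613.29 cm^2/(V*s)

613.29


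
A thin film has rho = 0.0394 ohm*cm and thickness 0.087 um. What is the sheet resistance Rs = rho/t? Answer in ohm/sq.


Step 1: Convert thickness to cm: t = 0.087 um = 8.7000e-06 cm
Step 2: Rs = rho / t = 0.0394 / 8.7000e-06
Step 3: Rs = 4528.7 ohm/sq

4528.7


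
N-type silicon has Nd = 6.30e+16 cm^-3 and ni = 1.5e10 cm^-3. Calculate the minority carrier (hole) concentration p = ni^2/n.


Step 1: Since Nd >> ni, n ≈ Nd = 6.30e+16 cm^-3
Step 2: p = ni^2 / n = (1.5e10)^2 / 6.30e+16
Step 3: p = 2.25e20 / 6.30e+16 = 3.57e+03 cm^-3

3.57e+03


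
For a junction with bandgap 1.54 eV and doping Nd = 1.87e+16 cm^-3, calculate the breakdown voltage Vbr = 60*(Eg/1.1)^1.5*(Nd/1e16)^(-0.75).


Step 1: Eg/1.1 = 1.54/1.1 = 1.400000
Step 2: (Eg/1.1)^1.5 = 1.400000^1.5 = 1.656502
Step 3: (Nd/1e16)^(-0.75) = (1.87)^(-0.75) = 0.625344
Step 4: Vbr = 60 * 1.656502 * 0.625344 = 62.2 V

62.2


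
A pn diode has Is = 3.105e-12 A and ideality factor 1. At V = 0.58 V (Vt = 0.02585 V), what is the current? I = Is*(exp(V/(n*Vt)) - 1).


Step 1: V/(n*Vt) = 0.58/(1*0.02585) = 22.4371
Step 2: exp(22.4371) = 5.5502e+09
Step 3: I = 3.105e-12 * (5.5502e+09 - 1) = 1.72e-02 A

1.72e-02


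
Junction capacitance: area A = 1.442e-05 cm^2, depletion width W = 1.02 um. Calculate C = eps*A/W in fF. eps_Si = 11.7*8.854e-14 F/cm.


Step 1: eps_Si = 11.7 * 8.854e-14 = 1.035918e-12 F/cm
Step 2: W in cm = 1.02 * 1e-4 = 1.02e-04 cm
Step 3: C = 1.035918e-12 * 1.442e-05 / 1.02e-04 = 1.464504e-13 F
Step 4: C = 146.45 fF

146.45


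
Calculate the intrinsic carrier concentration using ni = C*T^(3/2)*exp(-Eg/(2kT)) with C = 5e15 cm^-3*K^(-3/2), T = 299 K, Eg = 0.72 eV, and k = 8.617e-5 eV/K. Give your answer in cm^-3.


Step 1: Compute kT = 8.617e-5 * 299 = 0.02576483 eV
Step 2: Exponent = -Eg/(2kT) = -0.72/(2*0.02576483) = -13.97254
Step 3: T^(3/2) = 299^1.5 = 5170.19
Step 4: ni = 5e15 * 5170.19 * exp(-13.97254) = 2.21e+13 cm^-3

2.21e+13


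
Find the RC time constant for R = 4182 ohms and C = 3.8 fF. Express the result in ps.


Step 1: tau = R * C
Step 2: tau = 4182 * 3.8 fF = 4182 * 3.8e-15 F
Step 3: tau = 1.58916e-11 s = 15.8916 ps

15.8916


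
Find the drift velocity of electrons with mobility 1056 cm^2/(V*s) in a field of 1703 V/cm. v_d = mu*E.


Step 1: v_d = mu * E
Step 2: v_d = 1056 * 1703 = 1798368
Step 3: v_d = 1.80e+06 cm/s

1.80e+06


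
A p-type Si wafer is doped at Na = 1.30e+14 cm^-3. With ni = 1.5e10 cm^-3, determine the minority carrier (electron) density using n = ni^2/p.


Step 1: Majority hole concentration p ≈ Na = 1.30e+14 cm^-3
Step 2: n = ni^2 / Na = (1.5e10)^2 / 1.30e+14
Step 3: n = 1.73e+06 cm^-3

1.73e+06


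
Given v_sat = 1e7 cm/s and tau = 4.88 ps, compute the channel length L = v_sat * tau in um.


Step 1: tau in seconds = 4.88 ps * 1e-12 = 4.8800e-12 s
Step 2: L = v_sat * tau = 1e7 * 4.8800e-12 = 4.8800e-05 cm
Step 3: L in um = 4.8800e-05 * 1e4 = 0.488 um

0.488


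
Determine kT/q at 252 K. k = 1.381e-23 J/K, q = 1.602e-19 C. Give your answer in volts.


Step 1: kT = 1.381e-23 * 252 = 3.48012e-21 J
Step 2: Vt = kT/q = 3.48012e-21 / 1.602e-19
Step 3: Vt = 0.02172 V

0.02172


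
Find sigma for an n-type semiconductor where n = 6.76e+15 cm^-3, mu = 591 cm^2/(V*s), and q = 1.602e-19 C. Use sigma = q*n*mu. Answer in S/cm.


Step 1: sigma = q * n * mu
Step 2: sigma = 1.602e-19 * 6.76e+15 * 591
Step 3: sigma = 6.400e-01 S/cm

6.400e-01


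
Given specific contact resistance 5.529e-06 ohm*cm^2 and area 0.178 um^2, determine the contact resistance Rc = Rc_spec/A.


Step 1: Convert area to cm^2: 0.178 um^2 = 1.7800e-09 cm^2
Step 2: Rc = Rc_spec / A = 5.529e-06 / 1.7800e-09
Step 3: Rc = 3.11e+03 ohms

3.11e+03


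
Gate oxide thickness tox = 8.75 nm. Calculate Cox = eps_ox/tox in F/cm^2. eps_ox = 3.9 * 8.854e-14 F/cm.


Step 1: eps_ox = 3.9 * 8.854e-14 = 3.45306e-13 F/cm
Step 2: tox in cm = 8.75 nm * 1e-7 = 8.7500e-07 cm
Step 3: Cox = 3.45306e-13 / 8.7500e-07 = 3.95e-07 F/cm^2

3.95e-07


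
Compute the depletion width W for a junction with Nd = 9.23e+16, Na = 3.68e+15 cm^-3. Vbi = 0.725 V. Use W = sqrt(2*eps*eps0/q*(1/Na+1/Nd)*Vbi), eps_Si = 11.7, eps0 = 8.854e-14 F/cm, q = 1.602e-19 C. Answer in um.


Step 1: 1/Na + 1/Nd = 1/3.68e+15 + 1/9.23e+16 = 2.82573e-16
Step 2: 2*eps*eps0/q = 2*11.7*8.854e-14/1.602e-19 = 1.293281e+07
Step 3: W^2 = 1.293281e+07 * 2.82573e-16 * 0.725 = 2.64949e-09
Step 4: W = sqrt(2.64949e-09) = 5.147e-05 cm = 0.5147 um

0.5147


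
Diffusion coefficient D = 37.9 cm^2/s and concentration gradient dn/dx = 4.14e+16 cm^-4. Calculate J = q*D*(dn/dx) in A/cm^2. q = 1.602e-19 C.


Step 1: J = q * D * (dn/dx)
Step 2: J = 1.602e-19 * 37.9 * 4.14e+16
Step 3: J = 2.51e-01 A/cm^2

2.51e-01


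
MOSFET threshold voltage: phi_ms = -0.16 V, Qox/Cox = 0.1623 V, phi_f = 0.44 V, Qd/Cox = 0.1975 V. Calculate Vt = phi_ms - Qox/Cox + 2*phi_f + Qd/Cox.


Step 1: Vt = phi_ms - Qox/Cox + 2*phi_f + Qd/Cox
Step 2: Vt = -0.16 - 0.1623 + 2*0.44 + 0.1975
Step 3: Vt = -0.16 - 0.1623 + 0.88 + 0.1975
Step 4: Vt = 0.7552 V

0.7552


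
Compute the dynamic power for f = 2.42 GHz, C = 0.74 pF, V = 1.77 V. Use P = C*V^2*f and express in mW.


Step 1: V^2 = 1.77^2 = 3.1329 V^2
Step 2: P = C*V^2*f = 0.74e-12 F * 3.1329 * 2.42e9 Hz
Step 3: P = 5.61039732e-03 W
Step 4: P = 5.61 mW

5.61


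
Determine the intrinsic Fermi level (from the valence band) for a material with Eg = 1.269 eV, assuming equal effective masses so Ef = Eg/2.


Step 1: For an intrinsic semiconductor, the Fermi level sits at midgap.
Step 2: Ef = Eg / 2 = 1.269 / 2 = 0.6345 eV

0.6345


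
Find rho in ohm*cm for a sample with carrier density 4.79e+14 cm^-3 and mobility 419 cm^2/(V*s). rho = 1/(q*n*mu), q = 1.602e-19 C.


Step 1: sigma = q * n * mu = 1.602e-19 * 4.79e+14 * 419 = 3.21523e-02 S/cm
Step 2: rho = 1 / sigma = 1 / 3.21523e-02 = 31.1 ohm*cm

31.1


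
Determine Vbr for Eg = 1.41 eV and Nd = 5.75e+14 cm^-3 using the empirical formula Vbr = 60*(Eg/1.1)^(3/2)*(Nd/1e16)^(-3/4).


Step 1: Eg/1.1 = 1.41/1.1 = 1.281818
Step 2: (Eg/1.1)^1.5 = 1.281818^1.5 = 1.451241
Step 3: (Nd/1e16)^(-0.75) = (0.0575)^(-0.75) = 8.516264
Step 4: Vbr = 60 * 1.451241 * 8.516264 = 741.5 V

741.5


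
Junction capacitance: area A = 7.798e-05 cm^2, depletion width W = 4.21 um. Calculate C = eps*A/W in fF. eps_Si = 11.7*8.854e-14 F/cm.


Step 1: eps_Si = 11.7 * 8.854e-14 = 1.035918e-12 F/cm
Step 2: W in cm = 4.21 * 1e-4 = 4.21e-04 cm
Step 3: C = 1.035918e-12 * 7.798e-05 / 4.21e-04 = 1.918786e-13 F
Step 4: C = 191.88 fF

191.88


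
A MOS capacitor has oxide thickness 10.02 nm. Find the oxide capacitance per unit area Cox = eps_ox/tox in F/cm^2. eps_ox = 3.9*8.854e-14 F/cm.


Step 1: eps_ox = 3.9 * 8.854e-14 = 3.45306e-13 F/cm
Step 2: tox in cm = 10.02 nm * 1e-7 = 1.0020e-06 cm
Step 3: Cox = 3.45306e-13 / 1.0020e-06 = 3.45e-07 F/cm^2

3.45e-07


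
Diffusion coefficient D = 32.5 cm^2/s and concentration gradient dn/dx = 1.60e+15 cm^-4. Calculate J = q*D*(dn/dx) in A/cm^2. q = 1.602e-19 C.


Step 1: J = q * D * (dn/dx)
Step 2: J = 1.602e-19 * 32.5 * 1.60e+15
Step 3: J = 8.33e-03 A/cm^2

8.33e-03


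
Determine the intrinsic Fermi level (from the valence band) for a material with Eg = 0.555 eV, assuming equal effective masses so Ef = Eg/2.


Step 1: For an intrinsic semiconductor, the Fermi level sits at midgap.
Step 2: Ef = Eg / 2 = 0.555 / 2 = 0.2775 eV

0.2775


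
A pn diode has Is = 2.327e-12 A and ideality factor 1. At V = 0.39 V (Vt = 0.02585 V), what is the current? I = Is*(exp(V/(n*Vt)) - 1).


Step 1: V/(n*Vt) = 0.39/(1*0.02585) = 15.0870
Step 2: exp(15.0870) = 3.5662e+06
Step 3: I = 2.327e-12 * (3.5662e+06 - 1) = 8.30e-06 A

8.30e-06


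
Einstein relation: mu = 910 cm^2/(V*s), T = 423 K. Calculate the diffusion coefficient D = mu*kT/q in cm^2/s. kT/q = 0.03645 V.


Step 1: D = mu * (kT/q)
Step 2: D = 910 * 0.03645
Step 3: D = 33.17 cm^2/s

33.17


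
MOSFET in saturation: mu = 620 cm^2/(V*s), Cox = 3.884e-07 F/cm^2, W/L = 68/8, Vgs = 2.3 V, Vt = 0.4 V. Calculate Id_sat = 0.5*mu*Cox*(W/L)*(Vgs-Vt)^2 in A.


Step 1: Overdrive voltage Vov = Vgs - Vt = 2.3 - 0.4 = 1.9 V
Step 2: W/L = 68/8 = 8.5
Step 3: Id = 0.5 * 620 * 3.884e-07 * 8.5 * 1.9^2
Step 4: Id = 3.69e-03 A

3.69e-03


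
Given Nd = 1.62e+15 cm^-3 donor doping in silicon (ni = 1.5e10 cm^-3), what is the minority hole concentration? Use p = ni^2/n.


Step 1: Since Nd >> ni, n ≈ Nd = 1.62e+15 cm^-3
Step 2: p = ni^2 / n = (1.5e10)^2 / 1.62e+15
Step 3: p = 2.25e20 / 1.62e+15 = 1.39e+05 cm^-3

1.39e+05


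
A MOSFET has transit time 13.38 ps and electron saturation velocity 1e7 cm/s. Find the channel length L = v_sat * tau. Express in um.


Step 1: tau in seconds = 13.38 ps * 1e-12 = 1.3380e-11 s
Step 2: L = v_sat * tau = 1e7 * 1.3380e-11 = 1.3380e-04 cm
Step 3: L in um = 1.3380e-04 * 1e4 = 1.338 um

1.338


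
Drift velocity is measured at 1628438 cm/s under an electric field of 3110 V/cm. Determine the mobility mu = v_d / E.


Step 1: mu = v_d / E
Step 2: mu = 1628438 / 3110
Step 3: mu = 523.61 cm^2/(V*s)

523.61


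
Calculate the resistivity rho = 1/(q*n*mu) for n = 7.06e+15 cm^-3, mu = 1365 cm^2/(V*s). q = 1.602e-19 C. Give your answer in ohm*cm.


Step 1: sigma = q * n * mu = 1.602e-19 * 7.06e+15 * 1365 = 1.54383e+00 S/cm
Step 2: rho = 1 / sigma = 1 / 1.54383e+00 = 0.6477 ohm*cm

0.6477


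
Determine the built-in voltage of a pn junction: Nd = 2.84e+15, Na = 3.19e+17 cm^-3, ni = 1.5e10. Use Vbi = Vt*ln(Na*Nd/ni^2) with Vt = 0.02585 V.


Step 1: Compute Na*Nd/ni^2 = 3.19e+17 * 2.84e+15 / (1.5e10)^2 = 4.0265e+12
Step 2: ln(4.0265e+12) = 29.0239
Step 3: Vbi = 0.02585 * 29.0239 = 0.75 V

0.75


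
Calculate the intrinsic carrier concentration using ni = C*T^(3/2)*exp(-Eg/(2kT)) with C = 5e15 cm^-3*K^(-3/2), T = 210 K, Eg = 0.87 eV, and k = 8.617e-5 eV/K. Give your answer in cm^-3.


Step 1: Compute kT = 8.617e-5 * 210 = 0.0180957 eV
Step 2: Exponent = -Eg/(2kT) = -0.87/(2*0.0180957) = -24.03886
Step 3: T^(3/2) = 210^1.5 = 3043.19
Step 4: ni = 5e15 * 3043.19 * exp(-24.03886) = 5.53e+08 cm^-3

5.53e+08


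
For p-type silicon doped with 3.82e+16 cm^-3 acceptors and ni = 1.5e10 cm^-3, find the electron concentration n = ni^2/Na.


Step 1: Majority hole concentration p ≈ Na = 3.82e+16 cm^-3
Step 2: n = ni^2 / Na = (1.5e10)^2 / 3.82e+16
Step 3: n = 5.89e+03 cm^-3

5.89e+03


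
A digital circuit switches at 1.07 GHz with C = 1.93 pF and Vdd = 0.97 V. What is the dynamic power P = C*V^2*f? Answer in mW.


Step 1: V^2 = 0.97^2 = 0.9409 V^2
Step 2: P = C*V^2*f = 1.93e-12 F * 0.9409 * 1.07e9 Hz
Step 3: P = 1.94305259e-03 W
Step 4: P = 1.943 mW

1.943


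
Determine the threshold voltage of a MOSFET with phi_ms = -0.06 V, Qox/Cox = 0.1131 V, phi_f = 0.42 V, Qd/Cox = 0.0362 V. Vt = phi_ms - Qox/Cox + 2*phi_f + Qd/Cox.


Step 1: Vt = phi_ms - Qox/Cox + 2*phi_f + Qd/Cox
Step 2: Vt = -0.06 - 0.1131 + 2*0.42 + 0.0362
Step 3: Vt = -0.06 - 0.1131 + 0.84 + 0.0362
Step 4: Vt = 0.7031 V

0.7031


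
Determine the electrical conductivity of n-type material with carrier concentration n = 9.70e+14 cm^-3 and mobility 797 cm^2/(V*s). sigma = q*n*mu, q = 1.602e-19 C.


Step 1: sigma = q * n * mu
Step 2: sigma = 1.602e-19 * 9.70e+14 * 797
Step 3: sigma = 1.238e-01 S/cm

1.238e-01


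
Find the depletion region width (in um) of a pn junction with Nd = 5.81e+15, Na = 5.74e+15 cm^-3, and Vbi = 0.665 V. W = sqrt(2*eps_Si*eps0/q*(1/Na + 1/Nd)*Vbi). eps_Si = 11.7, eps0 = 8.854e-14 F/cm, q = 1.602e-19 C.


Step 1: 1/Na + 1/Nd = 1/5.74e+15 + 1/5.81e+15 = 3.46333e-16
Step 2: 2*eps*eps0/q = 2*11.7*8.854e-14/1.602e-19 = 1.293281e+07
Step 3: W^2 = 1.293281e+07 * 3.46333e-16 * 0.665 = 2.97857e-09
Step 4: W = sqrt(2.97857e-09) = 5.458e-05 cm = 0.5458 um

0.5458


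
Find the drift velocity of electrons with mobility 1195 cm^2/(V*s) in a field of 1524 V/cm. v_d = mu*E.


Step 1: v_d = mu * E
Step 2: v_d = 1195 * 1524 = 1821180
Step 3: v_d = 1.82e+06 cm/s

1.82e+06


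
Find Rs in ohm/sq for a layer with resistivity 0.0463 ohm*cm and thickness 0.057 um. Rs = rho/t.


Step 1: Convert thickness to cm: t = 0.057 um = 5.7000e-06 cm
Step 2: Rs = rho / t = 0.0463 / 5.7000e-06
Step 3: Rs = 8122.8 ohm/sq

8122.8
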